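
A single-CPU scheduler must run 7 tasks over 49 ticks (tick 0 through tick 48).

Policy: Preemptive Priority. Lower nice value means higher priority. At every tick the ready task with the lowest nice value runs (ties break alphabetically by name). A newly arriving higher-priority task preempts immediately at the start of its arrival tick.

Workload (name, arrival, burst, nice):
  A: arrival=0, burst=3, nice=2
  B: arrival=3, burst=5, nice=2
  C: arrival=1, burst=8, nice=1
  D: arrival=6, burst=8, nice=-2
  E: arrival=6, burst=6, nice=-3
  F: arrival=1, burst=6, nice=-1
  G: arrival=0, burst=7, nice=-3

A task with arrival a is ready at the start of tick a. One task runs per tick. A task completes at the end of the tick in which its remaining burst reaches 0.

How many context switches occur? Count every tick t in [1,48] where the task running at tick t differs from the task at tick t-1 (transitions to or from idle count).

t=0: ready={A,G} → run G
t=1: ready={A,C,F,G} → run G
t=2: ready={A,C,F,G} → run G
t=3: ready={A,B,C,F,G} → run G
t=4: ready={A,B,C,F,G} → run G
t=5: ready={A,B,C,F,G} → run G
t=6: ready={A,B,C,D,E,F,G} → run E
t=7: ready={A,B,C,D,E,F,G} → run E
t=8: ready={A,B,C,D,E,F,G} → run E
t=9: ready={A,B,C,D,E,F,G} → run E
t=10: ready={A,B,C,D,E,F,G} → run E
t=11: ready={A,B,C,D,E,F,G} → run E
t=12: ready={A,B,C,D,F,G} → run G
t=13: ready={A,B,C,D,F} → run D
t=14: ready={A,B,C,D,F} → run D
t=15: ready={A,B,C,D,F} → run D
t=16: ready={A,B,C,D,F} → run D
t=17: ready={A,B,C,D,F} → run D
t=18: ready={A,B,C,D,F} → run D
t=19: ready={A,B,C,D,F} → run D
t=20: ready={A,B,C,D,F} → run D
t=21: ready={A,B,C,F} → run F
t=22: ready={A,B,C,F} → run F
t=23: ready={A,B,C,F} → run F
t=24: ready={A,B,C,F} → run F
t=25: ready={A,B,C,F} → run F
t=26: ready={A,B,C,F} → run F
t=27: ready={A,B,C} → run C
t=28: ready={A,B,C} → run C
t=29: ready={A,B,C} → run C
t=30: ready={A,B,C} → run C
t=31: ready={A,B,C} → run C
t=32: ready={A,B,C} → run C
t=33: ready={A,B,C} → run C
t=34: ready={A,B,C} → run C
t=35: ready={A,B} → run A
t=36: ready={A,B} → run A
t=37: ready={A,B} → run A
t=38: ready={B} → run B
t=39: ready={B} → run B
t=40: ready={B} → run B
t=41: ready={B} → run B
t=42: ready={B} → run B
t=43: (idle)
t=44: (idle)
t=45: (idle)
t=46: (idle)
t=47: (idle)
t=48: (idle)

context switches = 8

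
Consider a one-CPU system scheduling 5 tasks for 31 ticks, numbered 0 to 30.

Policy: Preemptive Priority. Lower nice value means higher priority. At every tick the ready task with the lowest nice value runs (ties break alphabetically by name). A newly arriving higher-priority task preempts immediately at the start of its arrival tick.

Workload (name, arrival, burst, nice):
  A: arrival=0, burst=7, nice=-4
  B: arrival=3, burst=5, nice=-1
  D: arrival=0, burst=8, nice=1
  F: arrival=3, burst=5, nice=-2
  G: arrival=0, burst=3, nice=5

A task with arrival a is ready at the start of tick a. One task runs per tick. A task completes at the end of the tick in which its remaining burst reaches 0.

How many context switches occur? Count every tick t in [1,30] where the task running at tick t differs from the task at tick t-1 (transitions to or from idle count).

t=0: ready={A,D,G} → run A
t=1: ready={A,D,G} → run A
t=2: ready={A,D,G} → run A
t=3: ready={A,B,D,F,G} → run A
t=4: ready={A,B,D,F,G} → run A
t=5: ready={A,B,D,F,G} → run A
t=6: ready={A,B,D,F,G} → run A
t=7: ready={B,D,F,G} → run F
t=8: ready={B,D,F,G} → run F
t=9: ready={B,D,F,G} → run F
t=10: ready={B,D,F,G} → run F
t=11: ready={B,D,F,G} → run F
t=12: ready={B,D,G} → run B
t=13: ready={B,D,G} → run B
t=14: ready={B,D,G} → run B
t=15: ready={B,D,G} → run B
t=16: ready={B,D,G} → run B
t=17: ready={D,G} → run D
t=18: ready={D,G} → run D
t=19: ready={D,G} → run D
t=20: ready={D,G} → run D
t=21: ready={D,G} → run D
t=22: ready={D,G} → run D
t=23: ready={D,G} → run D
t=24: ready={D,G} → run D
t=25: ready={G} → run G
t=26: ready={G} → run G
t=27: ready={G} → run G
t=28: (idle)
t=29: (idle)
t=30: (idle)

context switches = 5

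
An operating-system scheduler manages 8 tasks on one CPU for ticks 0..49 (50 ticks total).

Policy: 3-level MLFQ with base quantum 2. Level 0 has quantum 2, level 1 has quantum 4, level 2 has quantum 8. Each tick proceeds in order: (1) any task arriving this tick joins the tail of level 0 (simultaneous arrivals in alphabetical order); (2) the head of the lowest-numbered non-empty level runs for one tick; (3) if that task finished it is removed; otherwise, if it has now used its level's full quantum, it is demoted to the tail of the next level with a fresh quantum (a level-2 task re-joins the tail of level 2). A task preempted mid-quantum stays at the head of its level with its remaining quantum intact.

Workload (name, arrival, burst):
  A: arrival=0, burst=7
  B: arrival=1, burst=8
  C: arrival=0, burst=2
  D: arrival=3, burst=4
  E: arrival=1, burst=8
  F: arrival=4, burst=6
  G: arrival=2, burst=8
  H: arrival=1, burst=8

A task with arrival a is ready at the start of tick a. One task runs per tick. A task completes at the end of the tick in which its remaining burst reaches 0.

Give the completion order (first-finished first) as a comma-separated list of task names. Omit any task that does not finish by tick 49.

completion order = C, D, F, A, B, E, H

t=0: L0/L1/L2 = AC/-/- → run A
t=1: L0/L1/L2 = ACBEH/-/- → run A
t=2: L0/L1/L2 = CBEHG/A/- → run C
t=3: L0/L1/L2 = CBEHGD/A/- → run C
t=4: L0/L1/L2 = BEHGDF/A/- → run B
t=5: L0/L1/L2 = BEHGDF/A/- → run B
t=6: L0/L1/L2 = EHGDF/AB/- → run E
t=7: L0/L1/L2 = EHGDF/AB/- → run E
t=8: L0/L1/L2 = HGDF/ABE/- → run H
t=9: L0/L1/L2 = HGDF/ABE/- → run H
t=10: L0/L1/L2 = GDF/ABEH/- → run G
t=11: L0/L1/L2 = GDF/ABEH/- → run G
t=12: L0/L1/L2 = DF/ABEHG/- → run D
t=13: L0/L1/L2 = DF/ABEHG/- → run D
t=14: L0/L1/L2 = F/ABEHGD/- → run F
t=15: L0/L1/L2 = F/ABEHGD/- → run F
t=16: L0/L1/L2 = -/ABEHGDF/- → run A
t=17: L0/L1/L2 = -/ABEHGDF/- → run A
t=18: L0/L1/L2 = -/ABEHGDF/- → run A
t=19: L0/L1/L2 = -/ABEHGDF/- → run A
t=20: L0/L1/L2 = -/BEHGDF/A → run B
t=21: L0/L1/L2 = -/BEHGDF/A → run B
t=22: L0/L1/L2 = -/BEHGDF/A → run B
t=23: L0/L1/L2 = -/BEHGDF/A → run B
t=24: L0/L1/L2 = -/EHGDF/AB → run E
t=25: L0/L1/L2 = -/EHGDF/AB → run E
t=26: L0/L1/L2 = -/EHGDF/AB → run E
t=27: L0/L1/L2 = -/EHGDF/AB → run E
t=28: L0/L1/L2 = -/HGDF/ABE → run H
t=29: L0/L1/L2 = -/HGDF/ABE → run H
t=30: L0/L1/L2 = -/HGDF/ABE → run H
t=31: L0/L1/L2 = -/HGDF/ABE → run H
t=32: L0/L1/L2 = -/GDF/ABEH → run G
t=33: L0/L1/L2 = -/GDF/ABEH → run G
t=34: L0/L1/L2 = -/GDF/ABEH → run G
t=35: L0/L1/L2 = -/GDF/ABEH → run G
t=36: L0/L1/L2 = -/DF/ABEHG → run D
t=37: L0/L1/L2 = -/DF/ABEHG → run D
t=38: L0/L1/L2 = -/F/ABEHG → run F
t=39: L0/L1/L2 = -/F/ABEHG → run F
t=40: L0/L1/L2 = -/F/ABEHG → run F
t=41: L0/L1/L2 = -/F/ABEHG → run F
t=42: L0/L1/L2 = -/-/ABEHG → run A
t=43: L0/L1/L2 = -/-/BEHG → run B
t=44: L0/L1/L2 = -/-/BEHG → run B
t=45: L0/L1/L2 = -/-/EHG → run E
t=46: L0/L1/L2 = -/-/EHG → run E
t=47: L0/L1/L2 = -/-/HG → run H
t=48: L0/L1/L2 = -/-/HG → run H
t=49: L0/L1/L2 = -/-/G → run G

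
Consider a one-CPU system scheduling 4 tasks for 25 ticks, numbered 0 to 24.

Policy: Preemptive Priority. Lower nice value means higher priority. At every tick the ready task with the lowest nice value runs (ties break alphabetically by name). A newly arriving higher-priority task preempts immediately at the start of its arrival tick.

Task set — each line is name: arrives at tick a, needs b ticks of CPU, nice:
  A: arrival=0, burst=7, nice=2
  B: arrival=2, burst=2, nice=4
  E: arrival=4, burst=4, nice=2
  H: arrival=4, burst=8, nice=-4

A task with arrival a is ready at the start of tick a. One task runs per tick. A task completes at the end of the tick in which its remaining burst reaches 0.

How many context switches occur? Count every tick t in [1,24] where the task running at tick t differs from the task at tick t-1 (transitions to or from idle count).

t=0: ready={A} → run A
t=1: ready={A} → run A
t=2: ready={A,B} → run A
t=3: ready={A,B} → run A
t=4: ready={A,B,E,H} → run H
t=5: ready={A,B,E,H} → run H
t=6: ready={A,B,E,H} → run H
t=7: ready={A,B,E,H} → run H
t=8: ready={A,B,E,H} → run H
t=9: ready={A,B,E,H} → run H
t=10: ready={A,B,E,H} → run H
t=11: ready={A,B,E,H} → run H
t=12: ready={A,B,E} → run A
t=13: ready={A,B,E} → run A
t=14: ready={A,B,E} → run A
t=15: ready={B,E} → run E
t=16: ready={B,E} → run E
t=17: ready={B,E} → run E
t=18: ready={B,E} → run E
t=19: ready={B} → run B
t=20: ready={B} → run B
t=21: (idle)
t=22: (idle)
t=23: (idle)
t=24: (idle)

context switches = 5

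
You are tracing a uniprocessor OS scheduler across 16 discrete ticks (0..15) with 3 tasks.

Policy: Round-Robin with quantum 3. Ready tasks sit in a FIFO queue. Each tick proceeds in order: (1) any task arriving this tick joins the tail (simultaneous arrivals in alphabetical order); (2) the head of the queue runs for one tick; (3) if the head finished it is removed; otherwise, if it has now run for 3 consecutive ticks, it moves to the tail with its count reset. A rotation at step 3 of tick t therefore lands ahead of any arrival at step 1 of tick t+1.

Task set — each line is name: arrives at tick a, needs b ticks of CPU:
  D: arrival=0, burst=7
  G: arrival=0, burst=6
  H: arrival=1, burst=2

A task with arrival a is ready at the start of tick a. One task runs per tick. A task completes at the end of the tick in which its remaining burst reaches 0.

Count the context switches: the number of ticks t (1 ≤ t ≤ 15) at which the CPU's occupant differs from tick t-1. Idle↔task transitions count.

context switches = 6

t=0: queue=[D,G] q_used=0 → run D
t=1: queue=[D,G,H] q_used=1 → run D
t=2: queue=[D,G,H] q_used=2 → run D
t=3: queue=[G,H,D] q_used=0 → run G
t=4: queue=[G,H,D] q_used=1 → run G
t=5: queue=[G,H,D] q_used=2 → run G
t=6: queue=[H,D,G] q_used=0 → run H
t=7: queue=[H,D,G] q_used=1 → run H
t=8: queue=[D,G] q_used=0 → run D
t=9: queue=[D,G] q_used=1 → run D
t=10: queue=[D,G] q_used=2 → run D
t=11: queue=[G,D] q_used=0 → run G
t=12: queue=[G,D] q_used=1 → run G
t=13: queue=[G,D] q_used=2 → run G
t=14: queue=[D] q_used=0 → run D
t=15: (idle)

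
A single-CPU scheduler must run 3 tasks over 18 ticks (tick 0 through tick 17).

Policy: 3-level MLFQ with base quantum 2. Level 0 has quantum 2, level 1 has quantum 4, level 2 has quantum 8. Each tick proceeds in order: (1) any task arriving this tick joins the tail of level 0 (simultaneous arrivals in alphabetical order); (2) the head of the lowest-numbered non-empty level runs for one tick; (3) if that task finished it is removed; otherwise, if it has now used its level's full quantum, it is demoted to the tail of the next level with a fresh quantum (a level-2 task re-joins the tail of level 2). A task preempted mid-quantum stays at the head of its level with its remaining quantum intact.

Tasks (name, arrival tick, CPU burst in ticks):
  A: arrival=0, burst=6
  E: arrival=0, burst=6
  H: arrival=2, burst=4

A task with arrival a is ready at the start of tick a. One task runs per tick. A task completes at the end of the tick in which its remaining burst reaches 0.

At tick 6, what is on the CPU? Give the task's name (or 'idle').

t=0: L0/L1/L2 = AE/-/- → run A
t=1: L0/L1/L2 = AE/-/- → run A
t=2: L0/L1/L2 = EH/A/- → run E
t=3: L0/L1/L2 = EH/A/- → run E
t=4: L0/L1/L2 = H/AE/- → run H
t=5: L0/L1/L2 = H/AE/- → run H
t=6: L0/L1/L2 = -/AEH/- → run A
t=7: L0/L1/L2 = -/AEH/- → run A
t=8: L0/L1/L2 = -/AEH/- → run A
t=9: L0/L1/L2 = -/AEH/- → run A
t=10: L0/L1/L2 = -/EH/- → run E
t=11: L0/L1/L2 = -/EH/- → run E
t=12: L0/L1/L2 = -/EH/- → run E
t=13: L0/L1/L2 = -/EH/- → run E
t=14: L0/L1/L2 = -/H/- → run H
t=15: L0/L1/L2 = -/H/- → run H
t=16: (idle)
t=17: (idle)

running at tick 6 = A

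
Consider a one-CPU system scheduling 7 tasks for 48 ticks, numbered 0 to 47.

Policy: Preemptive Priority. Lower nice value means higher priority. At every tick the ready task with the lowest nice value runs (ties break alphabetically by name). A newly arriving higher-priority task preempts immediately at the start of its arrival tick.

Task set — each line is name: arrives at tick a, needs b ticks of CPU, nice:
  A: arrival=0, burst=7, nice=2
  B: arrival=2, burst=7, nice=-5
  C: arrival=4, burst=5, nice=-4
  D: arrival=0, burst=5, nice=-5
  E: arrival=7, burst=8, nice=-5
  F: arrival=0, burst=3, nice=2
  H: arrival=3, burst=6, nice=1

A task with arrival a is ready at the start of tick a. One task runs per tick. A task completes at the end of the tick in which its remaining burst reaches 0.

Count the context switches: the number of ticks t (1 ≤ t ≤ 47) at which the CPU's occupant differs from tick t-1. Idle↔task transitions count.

context switches = 8

t=0: ready={A,D,F} → run D
t=1: ready={A,D,F} → run D
t=2: ready={A,B,D,F} → run B
t=3: ready={A,B,D,F,H} → run B
t=4: ready={A,B,C,D,F,H} → run B
t=5: ready={A,B,C,D,F,H} → run B
t=6: ready={A,B,C,D,F,H} → run B
t=7: ready={A,B,C,D,E,F,H} → run B
t=8: ready={A,B,C,D,E,F,H} → run B
t=9: ready={A,C,D,E,F,H} → run D
t=10: ready={A,C,D,E,F,H} → run D
t=11: ready={A,C,D,E,F,H} → run D
t=12: ready={A,C,E,F,H} → run E
t=13: ready={A,C,E,F,H} → run E
t=14: ready={A,C,E,F,H} → run E
t=15: ready={A,C,E,F,H} → run E
t=16: ready={A,C,E,F,H} → run E
t=17: ready={A,C,E,F,H} → run E
t=18: ready={A,C,E,F,H} → run E
t=19: ready={A,C,E,F,H} → run E
t=20: ready={A,C,F,H} → run C
t=21: ready={A,C,F,H} → run C
t=22: ready={A,C,F,H} → run C
t=23: ready={A,C,F,H} → run C
t=24: ready={A,C,F,H} → run C
t=25: ready={A,F,H} → run H
t=26: ready={A,F,H} → run H
t=27: ready={A,F,H} → run H
t=28: ready={A,F,H} → run H
t=29: ready={A,F,H} → run H
t=30: ready={A,F,H} → run H
t=31: ready={A,F} → run A
t=32: ready={A,F} → run A
t=33: ready={A,F} → run A
t=34: ready={A,F} → run A
t=35: ready={A,F} → run A
t=36: ready={A,F} → run A
t=37: ready={A,F} → run A
t=38: ready={F} → run F
t=39: ready={F} → run F
t=40: ready={F} → run F
t=41: (idle)
t=42: (idle)
t=43: (idle)
t=44: (idle)
t=45: (idle)
t=46: (idle)
t=47: (idle)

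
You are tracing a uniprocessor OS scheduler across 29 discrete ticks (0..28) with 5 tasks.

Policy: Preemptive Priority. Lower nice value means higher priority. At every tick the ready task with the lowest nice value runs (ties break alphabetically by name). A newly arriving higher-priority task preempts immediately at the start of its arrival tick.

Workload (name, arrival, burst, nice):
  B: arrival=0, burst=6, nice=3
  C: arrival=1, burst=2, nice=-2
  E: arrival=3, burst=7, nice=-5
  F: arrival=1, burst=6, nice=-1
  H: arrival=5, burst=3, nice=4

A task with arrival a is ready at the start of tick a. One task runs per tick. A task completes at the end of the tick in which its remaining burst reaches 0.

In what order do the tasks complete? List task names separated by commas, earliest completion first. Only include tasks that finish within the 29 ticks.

t=0: ready={B} → run B
t=1: ready={B,C,F} → run C
t=2: ready={B,C,F} → run C
t=3: ready={B,E,F} → run E
t=4: ready={B,E,F} → run E
t=5: ready={B,E,F,H} → run E
t=6: ready={B,E,F,H} → run E
t=7: ready={B,E,F,H} → run E
t=8: ready={B,E,F,H} → run E
t=9: ready={B,E,F,H} → run E
t=10: ready={B,F,H} → run F
t=11: ready={B,F,H} → run F
t=12: ready={B,F,H} → run F
t=13: ready={B,F,H} → run F
t=14: ready={B,F,H} → run F
t=15: ready={B,F,H} → run F
t=16: ready={B,H} → run B
t=17: ready={B,H} → run B
t=18: ready={B,H} → run B
t=19: ready={B,H} → run B
t=20: ready={B,H} → run B
t=21: ready={H} → run H
t=22: ready={H} → run H
t=23: ready={H} → run H
t=24: (idle)
t=25: (idle)
t=26: (idle)
t=27: (idle)
t=28: (idle)

completion order = C, E, F, B, H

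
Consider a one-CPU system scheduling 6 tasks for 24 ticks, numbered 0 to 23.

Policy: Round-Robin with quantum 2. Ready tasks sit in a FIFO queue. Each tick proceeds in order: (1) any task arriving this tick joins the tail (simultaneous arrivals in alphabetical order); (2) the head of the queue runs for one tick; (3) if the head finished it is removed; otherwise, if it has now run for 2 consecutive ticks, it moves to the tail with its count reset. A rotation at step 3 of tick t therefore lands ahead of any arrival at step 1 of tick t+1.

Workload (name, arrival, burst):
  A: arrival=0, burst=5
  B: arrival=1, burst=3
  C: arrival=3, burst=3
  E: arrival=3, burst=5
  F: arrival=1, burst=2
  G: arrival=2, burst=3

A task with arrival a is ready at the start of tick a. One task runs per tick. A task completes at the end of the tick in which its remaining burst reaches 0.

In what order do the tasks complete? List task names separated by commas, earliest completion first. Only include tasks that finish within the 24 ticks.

completion order = F, B, A, G, C, E

t=0: queue=[A] q_used=0 → run A
t=1: queue=[A,B,F] q_used=1 → run A
t=2: queue=[B,F,A,G] q_used=0 → run B
t=3: queue=[B,F,A,G,C,E] q_used=1 → run B
t=4: queue=[F,A,G,C,E,B] q_used=0 → run F
t=5: queue=[F,A,G,C,E,B] q_used=1 → run F
t=6: queue=[A,G,C,E,B] q_used=0 → run A
t=7: queue=[A,G,C,E,B] q_used=1 → run A
t=8: queue=[G,C,E,B,A] q_used=0 → run G
t=9: queue=[G,C,E,B,A] q_used=1 → run G
t=10: queue=[C,E,B,A,G] q_used=0 → run C
t=11: queue=[C,E,B,A,G] q_used=1 → run C
t=12: queue=[E,B,A,G,C] q_used=0 → run E
t=13: queue=[E,B,A,G,C] q_used=1 → run E
t=14: queue=[B,A,G,C,E] q_used=0 → run B
t=15: queue=[A,G,C,E] q_used=0 → run A
t=16: queue=[G,C,E] q_used=0 → run G
t=17: queue=[C,E] q_used=0 → run C
t=18: queue=[E] q_used=0 → run E
t=19: queue=[E] q_used=1 → run E
t=20: queue=[E] q_used=0 → run E
t=21: (idle)
t=22: (idle)
t=23: (idle)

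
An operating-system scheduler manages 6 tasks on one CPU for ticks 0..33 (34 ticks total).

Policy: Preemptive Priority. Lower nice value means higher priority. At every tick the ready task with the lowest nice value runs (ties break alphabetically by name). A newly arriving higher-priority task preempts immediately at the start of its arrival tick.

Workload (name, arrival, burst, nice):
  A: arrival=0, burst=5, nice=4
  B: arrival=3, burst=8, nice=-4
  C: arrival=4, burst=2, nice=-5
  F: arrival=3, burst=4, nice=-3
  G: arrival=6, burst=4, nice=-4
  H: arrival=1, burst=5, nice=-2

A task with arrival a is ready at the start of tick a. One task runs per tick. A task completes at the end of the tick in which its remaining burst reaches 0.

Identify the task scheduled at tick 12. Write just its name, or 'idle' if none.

running at tick 12 = B

t=0: ready={A} → run A
t=1: ready={A,H} → run H
t=2: ready={A,H} → run H
t=3: ready={A,B,F,H} → run B
t=4: ready={A,B,C,F,H} → run C
t=5: ready={A,B,C,F,H} → run C
t=6: ready={A,B,F,G,H} → run B
t=7: ready={A,B,F,G,H} → run B
t=8: ready={A,B,F,G,H} → run B
t=9: ready={A,B,F,G,H} → run B
t=10: ready={A,B,F,G,H} → run B
t=11: ready={A,B,F,G,H} → run B
t=12: ready={A,B,F,G,H} → run B
t=13: ready={A,F,G,H} → run G
t=14: ready={A,F,G,H} → run G
t=15: ready={A,F,G,H} → run G
t=16: ready={A,F,G,H} → run G
t=17: ready={A,F,H} → run F
t=18: ready={A,F,H} → run F
t=19: ready={A,F,H} → run F
t=20: ready={A,F,H} → run F
t=21: ready={A,H} → run H
t=22: ready={A,H} → run H
t=23: ready={A,H} → run H
t=24: ready={A} → run A
t=25: ready={A} → run A
t=26: ready={A} → run A
t=27: ready={A} → run A
t=28: (idle)
t=29: (idle)
t=30: (idle)
t=31: (idle)
t=32: (idle)
t=33: (idle)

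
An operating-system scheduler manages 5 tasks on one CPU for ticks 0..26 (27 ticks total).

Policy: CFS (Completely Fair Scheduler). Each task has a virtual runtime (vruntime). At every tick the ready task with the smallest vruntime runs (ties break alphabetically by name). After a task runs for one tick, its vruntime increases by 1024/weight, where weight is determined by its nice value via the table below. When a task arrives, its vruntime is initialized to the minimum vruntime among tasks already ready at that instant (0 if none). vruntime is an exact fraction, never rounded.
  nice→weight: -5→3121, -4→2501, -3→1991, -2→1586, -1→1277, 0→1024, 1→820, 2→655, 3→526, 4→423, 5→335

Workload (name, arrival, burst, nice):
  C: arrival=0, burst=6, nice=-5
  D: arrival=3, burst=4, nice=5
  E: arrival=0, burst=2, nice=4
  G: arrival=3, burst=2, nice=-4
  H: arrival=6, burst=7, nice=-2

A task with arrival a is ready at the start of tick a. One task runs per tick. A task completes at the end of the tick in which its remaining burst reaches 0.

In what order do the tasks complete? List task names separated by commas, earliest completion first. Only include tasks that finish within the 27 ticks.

t=0: vr[C=0 E=0] → run C
t=1: vr[C=1024/3121 E=0] → run E
t=2: vr[C=1024/3121 E=1024/423] → run C
t=3: vr[C=2048/3121 D=2048/3121 E=1024/423 G=2048/3121] → run C
t=4: vr[C=3072/3121 D=2048/3121 E=1024/423 G=2048/3121] → run D
t=5: vr[C=3072/3121 D=3881984/1045535 E=1024/423 G=2048/3121] → run G
t=6: vr[C=3072/3121 D=3881984/1045535 E=1024/423 G=8317952/7805621 H=3072/3121] → run C
t=7: vr[C=4096/3121 D=3881984/1045535 E=1024/423 G=8317952/7805621 H=3072/3121] → run H
t=8: vr[C=4096/3121 D=3881984/1045535 E=1024/423 G=8317952/7805621 H=4034048/2474953] → run G
t=9: vr[C=4096/3121 D=3881984/1045535 E=1024/423 H=4034048/2474953] → run C
t=10: vr[C=5120/3121 D=3881984/1045535 E=1024/423 H=4034048/2474953] → run H
t=11: vr[C=5120/3121 D=3881984/1045535 E=1024/423 H=5632000/2474953] → run C
t=12: vr[D=3881984/1045535 E=1024/423 H=5632000/2474953] → run H
t=13: vr[D=3881984/1045535 E=1024/423 H=7229952/2474953] → run E
t=14: vr[D=3881984/1045535 H=7229952/2474953] → run H
t=15: vr[D=3881984/1045535 H=8827904/2474953] → run H
t=16: vr[D=3881984/1045535 H=10425856/2474953] → run D
t=17: vr[D=7077888/1045535 H=10425856/2474953] → run H
t=18: vr[D=7077888/1045535 H=12023808/2474953] → run H
t=19: vr[D=7077888/1045535] → run D
t=20: vr[D=10273792/1045535] → run D
t=21: (idle)
t=22: (idle)
t=23: (idle)
t=24: (idle)
t=25: (idle)
t=26: (idle)

completion order = G, C, E, H, D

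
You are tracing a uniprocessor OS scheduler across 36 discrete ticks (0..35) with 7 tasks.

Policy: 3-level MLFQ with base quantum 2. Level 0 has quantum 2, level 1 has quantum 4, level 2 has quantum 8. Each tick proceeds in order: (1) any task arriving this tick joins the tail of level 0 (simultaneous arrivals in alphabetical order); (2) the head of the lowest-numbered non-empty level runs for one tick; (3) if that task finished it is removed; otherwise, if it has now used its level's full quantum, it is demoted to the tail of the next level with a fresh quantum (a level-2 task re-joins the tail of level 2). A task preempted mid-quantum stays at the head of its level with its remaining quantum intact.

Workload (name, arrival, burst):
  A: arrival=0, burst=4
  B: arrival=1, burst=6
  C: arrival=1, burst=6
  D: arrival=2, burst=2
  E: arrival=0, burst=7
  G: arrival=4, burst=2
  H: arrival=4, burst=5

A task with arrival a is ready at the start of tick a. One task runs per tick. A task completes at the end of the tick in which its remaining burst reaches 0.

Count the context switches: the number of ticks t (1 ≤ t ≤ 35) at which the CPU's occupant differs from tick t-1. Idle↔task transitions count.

context switches = 13

t=0: L0/L1/L2 = AE/-/- → run A
t=1: L0/L1/L2 = AEBC/-/- → run A
t=2: L0/L1/L2 = EBCD/A/- → run E
t=3: L0/L1/L2 = EBCD/A/- → run E
t=4: L0/L1/L2 = BCDGH/AE/- → run B
t=5: L0/L1/L2 = BCDGH/AE/- → run B
t=6: L0/L1/L2 = CDGH/AEB/- → run C
t=7: L0/L1/L2 = CDGH/AEB/- → run C
t=8: L0/L1/L2 = DGH/AEBC/- → run D
t=9: L0/L1/L2 = DGH/AEBC/- → run D
t=10: L0/L1/L2 = GH/AEBC/- → run G
t=11: L0/L1/L2 = GH/AEBC/- → run G
t=12: L0/L1/L2 = H/AEBC/- → run H
t=13: L0/L1/L2 = H/AEBC/- → run H
t=14: L0/L1/L2 = -/AEBCH/- → run A
t=15: L0/L1/L2 = -/AEBCH/- → run A
t=16: L0/L1/L2 = -/EBCH/- → run E
t=17: L0/L1/L2 = -/EBCH/- → run E
t=18: L0/L1/L2 = -/EBCH/- → run E
t=19: L0/L1/L2 = -/EBCH/- → run E
t=20: L0/L1/L2 = -/BCH/E → run B
t=21: L0/L1/L2 = -/BCH/E → run B
t=22: L0/L1/L2 = -/BCH/E → run B
t=23: L0/L1/L2 = -/BCH/E → run B
t=24: L0/L1/L2 = -/CH/E → run C
t=25: L0/L1/L2 = -/CH/E → run C
t=26: L0/L1/L2 = -/CH/E → run C
t=27: L0/L1/L2 = -/CH/E → run C
t=28: L0/L1/L2 = -/H/E → run H
t=29: L0/L1/L2 = -/H/E → run H
t=30: L0/L1/L2 = -/H/E → run H
t=31: L0/L1/L2 = -/-/E → run E
t=32: (idle)
t=33: (idle)
t=34: (idle)
t=35: (idle)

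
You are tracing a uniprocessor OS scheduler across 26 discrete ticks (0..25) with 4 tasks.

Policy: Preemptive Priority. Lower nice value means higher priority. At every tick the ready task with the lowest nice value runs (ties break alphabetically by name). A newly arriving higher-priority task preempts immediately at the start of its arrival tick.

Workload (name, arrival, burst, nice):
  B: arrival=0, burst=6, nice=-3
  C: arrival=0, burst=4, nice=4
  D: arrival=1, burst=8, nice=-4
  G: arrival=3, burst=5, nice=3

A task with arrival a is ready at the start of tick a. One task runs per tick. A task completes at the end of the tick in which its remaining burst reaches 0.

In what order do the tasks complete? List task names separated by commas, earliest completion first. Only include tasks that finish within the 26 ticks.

t=0: ready={B,C} → run B
t=1: ready={B,C,D} → run D
t=2: ready={B,C,D} → run D
t=3: ready={B,C,D,G} → run D
t=4: ready={B,C,D,G} → run D
t=5: ready={B,C,D,G} → run D
t=6: ready={B,C,D,G} → run D
t=7: ready={B,C,D,G} → run D
t=8: ready={B,C,D,G} → run D
t=9: ready={B,C,G} → run B
t=10: ready={B,C,G} → run B
t=11: ready={B,C,G} → run B
t=12: ready={B,C,G} → run B
t=13: ready={B,C,G} → run B
t=14: ready={C,G} → run G
t=15: ready={C,G} → run G
t=16: ready={C,G} → run G
t=17: ready={C,G} → run G
t=18: ready={C,G} → run G
t=19: ready={C} → run C
t=20: ready={C} → run C
t=21: ready={C} → run C
t=22: ready={C} → run C
t=23: (idle)
t=24: (idle)
t=25: (idle)

completion order = D, B, G, C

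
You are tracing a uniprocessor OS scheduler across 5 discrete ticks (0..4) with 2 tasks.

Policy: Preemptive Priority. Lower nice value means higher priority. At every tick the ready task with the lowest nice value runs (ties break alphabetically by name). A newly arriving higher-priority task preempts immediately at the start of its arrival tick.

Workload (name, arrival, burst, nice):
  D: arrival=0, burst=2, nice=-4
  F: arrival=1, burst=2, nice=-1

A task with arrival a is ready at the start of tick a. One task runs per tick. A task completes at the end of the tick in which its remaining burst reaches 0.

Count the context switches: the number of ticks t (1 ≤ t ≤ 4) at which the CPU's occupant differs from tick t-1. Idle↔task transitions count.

t=0: ready={D} → run D
t=1: ready={D,F} → run D
t=2: ready={F} → run F
t=3: ready={F} → run F
t=4: (idle)

context switches = 2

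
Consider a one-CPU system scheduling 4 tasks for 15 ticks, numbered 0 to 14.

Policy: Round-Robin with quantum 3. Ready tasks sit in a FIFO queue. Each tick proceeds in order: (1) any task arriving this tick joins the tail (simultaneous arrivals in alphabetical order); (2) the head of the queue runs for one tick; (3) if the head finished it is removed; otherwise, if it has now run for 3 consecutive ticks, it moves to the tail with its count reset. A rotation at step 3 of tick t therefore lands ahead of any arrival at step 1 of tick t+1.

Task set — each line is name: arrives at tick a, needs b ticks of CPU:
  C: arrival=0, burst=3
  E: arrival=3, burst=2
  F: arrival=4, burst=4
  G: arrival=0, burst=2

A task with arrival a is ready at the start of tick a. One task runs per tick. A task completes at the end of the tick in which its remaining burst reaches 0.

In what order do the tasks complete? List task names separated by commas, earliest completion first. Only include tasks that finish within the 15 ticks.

completion order = C, G, E, F

t=0: queue=[C,G] q_used=0 → run C
t=1: queue=[C,G] q_used=1 → run C
t=2: queue=[C,G] q_used=2 → run C
t=3: queue=[G,E] q_used=0 → run G
t=4: queue=[G,E,F] q_used=1 → run G
t=5: queue=[E,F] q_used=0 → run E
t=6: queue=[E,F] q_used=1 → run E
t=7: queue=[F] q_used=0 → run F
t=8: queue=[F] q_used=1 → run F
t=9: queue=[F] q_used=2 → run F
t=10: queue=[F] q_used=0 → run F
t=11: (idle)
t=12: (idle)
t=13: (idle)
t=14: (idle)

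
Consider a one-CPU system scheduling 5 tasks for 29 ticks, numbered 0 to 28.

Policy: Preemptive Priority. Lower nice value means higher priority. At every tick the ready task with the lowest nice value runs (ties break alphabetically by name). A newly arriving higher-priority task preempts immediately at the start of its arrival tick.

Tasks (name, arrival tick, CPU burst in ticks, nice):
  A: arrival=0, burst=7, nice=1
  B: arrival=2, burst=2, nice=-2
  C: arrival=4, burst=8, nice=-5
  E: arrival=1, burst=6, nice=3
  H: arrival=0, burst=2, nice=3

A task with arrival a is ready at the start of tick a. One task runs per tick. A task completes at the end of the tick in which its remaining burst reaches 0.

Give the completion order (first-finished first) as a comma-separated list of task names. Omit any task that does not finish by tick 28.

t=0: ready={A,H} → run A
t=1: ready={A,E,H} → run A
t=2: ready={A,B,E,H} → run B
t=3: ready={A,B,E,H} → run B
t=4: ready={A,C,E,H} → run C
t=5: ready={A,C,E,H} → run C
t=6: ready={A,C,E,H} → run C
t=7: ready={A,C,E,H} → run C
t=8: ready={A,C,E,H} → run C
t=9: ready={A,C,E,H} → run C
t=10: ready={A,C,E,H} → run C
t=11: ready={A,C,E,H} → run C
t=12: ready={A,E,H} → run A
t=13: ready={A,E,H} → run A
t=14: ready={A,E,H} → run A
t=15: ready={A,E,H} → run A
t=16: ready={A,E,H} → run A
t=17: ready={E,H} → run E
t=18: ready={E,H} → run E
t=19: ready={E,H} → run E
t=20: ready={E,H} → run E
t=21: ready={E,H} → run E
t=22: ready={E,H} → run E
t=23: ready={H} → run H
t=24: ready={H} → run H
t=25: (idle)
t=26: (idle)
t=27: (idle)
t=28: (idle)

completion order = B, C, A, E, H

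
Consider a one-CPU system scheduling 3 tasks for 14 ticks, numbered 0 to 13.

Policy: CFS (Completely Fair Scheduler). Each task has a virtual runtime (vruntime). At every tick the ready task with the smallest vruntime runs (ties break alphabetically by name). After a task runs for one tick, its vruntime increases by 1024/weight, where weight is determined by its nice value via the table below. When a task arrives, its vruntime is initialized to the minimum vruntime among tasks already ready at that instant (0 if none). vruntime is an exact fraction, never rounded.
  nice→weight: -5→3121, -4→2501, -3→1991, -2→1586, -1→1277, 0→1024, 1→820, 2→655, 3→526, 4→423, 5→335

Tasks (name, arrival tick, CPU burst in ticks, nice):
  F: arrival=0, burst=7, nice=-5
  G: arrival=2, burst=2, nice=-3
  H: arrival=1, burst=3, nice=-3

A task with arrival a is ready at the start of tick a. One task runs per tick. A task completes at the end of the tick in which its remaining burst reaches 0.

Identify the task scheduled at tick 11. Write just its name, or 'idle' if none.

t=0: vr[F=0] → run F
t=1: vr[F=1024/3121 H=1024/3121] → run F
t=2: vr[F=2048/3121 G=1024/3121 H=1024/3121] → run G
t=3: vr[F=2048/3121 G=5234688/6213911 H=1024/3121] → run H
t=4: vr[F=2048/3121 G=5234688/6213911 H=5234688/6213911] → run F
t=5: vr[F=3072/3121 G=5234688/6213911 H=5234688/6213911] → run G
t=6: vr[F=3072/3121 H=5234688/6213911] → run H
t=7: vr[F=3072/3121 H=8430592/6213911] → run F
t=8: vr[F=4096/3121 H=8430592/6213911] → run F
t=9: vr[F=5120/3121 H=8430592/6213911] → run H
t=10: vr[F=5120/3121] → run F
t=11: vr[F=6144/3121] → run F
t=12: (idle)
t=13: (idle)

running at tick 11 = F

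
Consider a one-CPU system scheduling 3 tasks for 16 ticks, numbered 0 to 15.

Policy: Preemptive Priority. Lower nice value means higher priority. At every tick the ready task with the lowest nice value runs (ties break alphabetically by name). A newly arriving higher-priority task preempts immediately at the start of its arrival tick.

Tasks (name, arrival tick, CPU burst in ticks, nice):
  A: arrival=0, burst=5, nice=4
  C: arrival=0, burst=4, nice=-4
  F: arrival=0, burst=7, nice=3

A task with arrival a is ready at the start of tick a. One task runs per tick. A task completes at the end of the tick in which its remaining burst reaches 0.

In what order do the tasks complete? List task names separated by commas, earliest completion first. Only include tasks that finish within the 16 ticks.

t=0: ready={A,C,F} → run C
t=1: ready={A,C,F} → run C
t=2: ready={A,C,F} → run C
t=3: ready={A,C,F} → run C
t=4: ready={A,F} → run F
t=5: ready={A,F} → run F
t=6: ready={A,F} → run F
t=7: ready={A,F} → run F
t=8: ready={A,F} → run F
t=9: ready={A,F} → run F
t=10: ready={A,F} → run F
t=11: ready={A} → run A
t=12: ready={A} → run A
t=13: ready={A} → run A
t=14: ready={A} → run A
t=15: ready={A} → run A

completion order = C, F, A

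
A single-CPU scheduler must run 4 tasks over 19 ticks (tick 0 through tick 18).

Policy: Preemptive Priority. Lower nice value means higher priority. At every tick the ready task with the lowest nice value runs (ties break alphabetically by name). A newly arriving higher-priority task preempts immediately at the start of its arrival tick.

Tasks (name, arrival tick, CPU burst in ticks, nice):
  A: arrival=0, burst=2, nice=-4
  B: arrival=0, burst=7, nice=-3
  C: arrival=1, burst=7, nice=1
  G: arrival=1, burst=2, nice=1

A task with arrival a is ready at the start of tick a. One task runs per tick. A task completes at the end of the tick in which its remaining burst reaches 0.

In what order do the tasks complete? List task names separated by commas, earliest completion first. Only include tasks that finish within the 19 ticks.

completion order = A, B, C, G

t=0: ready={A,B} → run A
t=1: ready={A,B,C,G} → run A
t=2: ready={B,C,G} → run B
t=3: ready={B,C,G} → run B
t=4: ready={B,C,G} → run B
t=5: ready={B,C,G} → run B
t=6: ready={B,C,G} → run B
t=7: ready={B,C,G} → run B
t=8: ready={B,C,G} → run B
t=9: ready={C,G} → run C
t=10: ready={C,G} → run C
t=11: ready={C,G} → run C
t=12: ready={C,G} → run C
t=13: ready={C,G} → run C
t=14: ready={C,G} → run C
t=15: ready={C,G} → run C
t=16: ready={G} → run G
t=17: ready={G} → run G
t=18: (idle)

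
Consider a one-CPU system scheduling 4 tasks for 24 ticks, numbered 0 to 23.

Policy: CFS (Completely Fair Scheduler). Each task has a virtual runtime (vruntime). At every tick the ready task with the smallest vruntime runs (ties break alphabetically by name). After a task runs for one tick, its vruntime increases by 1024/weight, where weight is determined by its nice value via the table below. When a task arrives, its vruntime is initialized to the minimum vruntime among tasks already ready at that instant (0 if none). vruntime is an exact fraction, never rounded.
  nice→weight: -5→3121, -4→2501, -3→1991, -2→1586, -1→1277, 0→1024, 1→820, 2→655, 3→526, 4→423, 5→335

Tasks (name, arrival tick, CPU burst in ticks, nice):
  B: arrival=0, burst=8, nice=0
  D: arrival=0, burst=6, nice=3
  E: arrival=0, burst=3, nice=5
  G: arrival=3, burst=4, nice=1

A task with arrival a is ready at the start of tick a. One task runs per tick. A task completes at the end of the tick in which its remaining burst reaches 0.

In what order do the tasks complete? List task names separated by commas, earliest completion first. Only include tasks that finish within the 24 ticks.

t=0: vr[B=0 D=0 E=0] → run B
t=1: vr[B=1 D=0 E=0] → run D
t=2: vr[B=1 D=512/263 E=0] → run E
t=3: vr[B=1 D=512/263 E=1024/335 G=1] → run B
t=4: vr[B=2 D=512/263 E=1024/335 G=1] → run G
t=5: vr[B=2 D=512/263 E=1024/335 G=461/205] → run D
t=6: vr[B=2 D=1024/263 E=1024/335 G=461/205] → run B
t=7: vr[B=3 D=1024/263 E=1024/335 G=461/205] → run G
t=8: vr[B=3 D=1024/263 E=1024/335 G=717/205] → run B
t=9: vr[B=4 D=1024/263 E=1024/335 G=717/205] → run E
t=10: vr[B=4 D=1024/263 E=2048/335 G=717/205] → run G
t=11: vr[B=4 D=1024/263 E=2048/335 G=973/205] → run D
t=12: vr[B=4 D=1536/263 E=2048/335 G=973/205] → run B
t=13: vr[B=5 D=1536/263 E=2048/335 G=973/205] → run G
t=14: vr[B=5 D=1536/263 E=2048/335] → run B
t=15: vr[B=6 D=1536/263 E=2048/335] → run D
t=16: vr[B=6 D=2048/263 E=2048/335] → run B
t=17: vr[B=7 D=2048/263 E=2048/335] → run E
t=18: vr[B=7 D=2048/263] → run B
t=19: vr[D=2048/263] → run D
t=20: vr[D=2560/263] → run D
t=21: (idle)
t=22: (idle)
t=23: (idle)

completion order = G, E, B, D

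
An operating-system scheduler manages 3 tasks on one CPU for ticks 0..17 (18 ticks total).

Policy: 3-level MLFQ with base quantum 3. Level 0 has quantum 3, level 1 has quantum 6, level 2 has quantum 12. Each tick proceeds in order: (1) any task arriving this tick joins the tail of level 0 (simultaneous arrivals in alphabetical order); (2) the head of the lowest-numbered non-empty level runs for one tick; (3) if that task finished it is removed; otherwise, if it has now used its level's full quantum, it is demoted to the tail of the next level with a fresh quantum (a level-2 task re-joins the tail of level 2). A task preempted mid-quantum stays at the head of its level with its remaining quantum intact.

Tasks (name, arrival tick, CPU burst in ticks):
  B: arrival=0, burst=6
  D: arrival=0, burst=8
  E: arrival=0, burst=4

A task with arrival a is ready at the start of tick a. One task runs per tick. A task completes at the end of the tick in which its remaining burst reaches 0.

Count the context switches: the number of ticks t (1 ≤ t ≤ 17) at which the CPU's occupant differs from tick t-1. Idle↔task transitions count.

context switches = 5

t=0: L0/L1/L2 = BDE/-/- → run B
t=1: L0/L1/L2 = BDE/-/- → run B
t=2: L0/L1/L2 = BDE/-/- → run B
t=3: L0/L1/L2 = DE/B/- → run D
t=4: L0/L1/L2 = DE/B/- → run D
t=5: L0/L1/L2 = DE/B/- → run D
t=6: L0/L1/L2 = E/BD/- → run E
t=7: L0/L1/L2 = E/BD/- → run E
t=8: L0/L1/L2 = E/BD/- → run E
t=9: L0/L1/L2 = -/BDE/- → run B
t=10: L0/L1/L2 = -/BDE/- → run B
t=11: L0/L1/L2 = -/BDE/- → run B
t=12: L0/L1/L2 = -/DE/- → run D
t=13: L0/L1/L2 = -/DE/- → run D
t=14: L0/L1/L2 = -/DE/- → run D
t=15: L0/L1/L2 = -/DE/- → run D
t=16: L0/L1/L2 = -/DE/- → run D
t=17: L0/L1/L2 = -/E/- → run E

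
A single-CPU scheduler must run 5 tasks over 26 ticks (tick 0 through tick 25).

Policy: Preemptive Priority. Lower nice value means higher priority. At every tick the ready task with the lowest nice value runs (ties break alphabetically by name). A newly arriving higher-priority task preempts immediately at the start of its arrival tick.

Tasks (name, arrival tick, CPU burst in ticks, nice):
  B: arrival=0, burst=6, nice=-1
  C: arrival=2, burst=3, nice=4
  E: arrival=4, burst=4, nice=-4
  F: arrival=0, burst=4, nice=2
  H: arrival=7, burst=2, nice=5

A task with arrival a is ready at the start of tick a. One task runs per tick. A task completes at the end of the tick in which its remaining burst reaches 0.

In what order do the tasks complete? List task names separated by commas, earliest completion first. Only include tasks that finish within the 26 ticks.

t=0: ready={B,F} → run B
t=1: ready={B,F} → run B
t=2: ready={B,C,F} → run B
t=3: ready={B,C,F} → run B
t=4: ready={B,C,E,F} → run E
t=5: ready={B,C,E,F} → run E
t=6: ready={B,C,E,F} → run E
t=7: ready={B,C,E,F,H} → run E
t=8: ready={B,C,F,H} → run B
t=9: ready={B,C,F,H} → run B
t=10: ready={C,F,H} → run F
t=11: ready={C,F,H} → run F
t=12: ready={C,F,H} → run F
t=13: ready={C,F,H} → run F
t=14: ready={C,H} → run C
t=15: ready={C,H} → run C
t=16: ready={C,H} → run C
t=17: ready={H} → run H
t=18: ready={H} → run H
t=19: (idle)
t=20: (idle)
t=21: (idle)
t=22: (idle)
t=23: (idle)
t=24: (idle)
t=25: (idle)

completion order = E, B, F, C, H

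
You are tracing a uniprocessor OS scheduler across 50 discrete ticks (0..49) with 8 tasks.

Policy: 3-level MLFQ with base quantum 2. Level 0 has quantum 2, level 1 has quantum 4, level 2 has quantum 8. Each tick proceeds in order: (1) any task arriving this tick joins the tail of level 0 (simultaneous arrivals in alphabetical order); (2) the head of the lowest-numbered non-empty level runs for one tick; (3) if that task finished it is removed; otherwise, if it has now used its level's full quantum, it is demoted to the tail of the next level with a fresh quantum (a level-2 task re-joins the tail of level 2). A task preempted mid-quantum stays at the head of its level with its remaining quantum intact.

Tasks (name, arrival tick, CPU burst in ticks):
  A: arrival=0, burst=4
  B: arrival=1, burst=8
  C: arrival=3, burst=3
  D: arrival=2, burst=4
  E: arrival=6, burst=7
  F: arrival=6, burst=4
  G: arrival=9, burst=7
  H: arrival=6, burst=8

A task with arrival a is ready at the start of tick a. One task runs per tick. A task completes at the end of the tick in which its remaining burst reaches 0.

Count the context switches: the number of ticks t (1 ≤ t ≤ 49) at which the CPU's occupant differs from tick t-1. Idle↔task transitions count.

context switches = 20

t=0: L0/L1/L2 = A/-/- → run A
t=1: L0/L1/L2 = AB/-/- → run A
t=2: L0/L1/L2 = BD/A/- → run B
t=3: L0/L1/L2 = BDC/A/- → run B
t=4: L0/L1/L2 = DC/AB/- → run D
t=5: L0/L1/L2 = DC/AB/- → run D
t=6: L0/L1/L2 = CEFH/ABD/- → run C
t=7: L0/L1/L2 = CEFH/ABD/- → run C
t=8: L0/L1/L2 = EFH/ABDC/- → run E
t=9: L0/L1/L2 = EFHG/ABDC/- → run E
t=10: L0/L1/L2 = FHG/ABDCE/- → run F
t=11: L0/L1/L2 = FHG/ABDCE/- → run F
t=12: L0/L1/L2 = HG/ABDCEF/- → run H
t=13: L0/L1/L2 = HG/ABDCEF/- → run H
t=14: L0/L1/L2 = G/ABDCEFH/- → run G
t=15: L0/L1/L2 = G/ABDCEFH/- → run G
t=16: L0/L1/L2 = -/ABDCEFHG/- → run A
t=17: L0/L1/L2 = -/ABDCEFHG/- → run A
t=18: L0/L1/L2 = -/BDCEFHG/- → run B
t=19: L0/L1/L2 = -/BDCEFHG/- → run B
t=20: L0/L1/L2 = -/BDCEFHG/- → run B
t=21: L0/L1/L2 = -/BDCEFHG/- → run B
t=22: L0/L1/L2 = -/DCEFHG/B → run D
t=23: L0/L1/L2 = -/DCEFHG/B → run D
t=24: L0/L1/L2 = -/CEFHG/B → run C
t=25: L0/L1/L2 = -/EFHG/B → run E
t=26: L0/L1/L2 = -/EFHG/B → run E
t=27: L0/L1/L2 = -/EFHG/B → run E
t=28: L0/L1/L2 = -/EFHG/B → run E
t=29: L0/L1/L2 = -/FHG/BE → run F
t=30: L0/L1/L2 = -/FHG/BE → run F
t=31: L0/L1/L2 = -/HG/BE → run H
t=32: L0/L1/L2 = -/HG/BE → run H
t=33: L0/L1/L2 = -/HG/BE → run H
t=34: L0/L1/L2 = -/HG/BE → run H
t=35: L0/L1/L2 = -/G/BEH → run G
t=36: L0/L1/L2 = -/G/BEH → run G
t=37: L0/L1/L2 = -/G/BEH → run G
t=38: L0/L1/L2 = -/G/BEH → run G
t=39: L0/L1/L2 = -/-/BEHG → run B
t=40: L0/L1/L2 = -/-/BEHG → run B
t=41: L0/L1/L2 = -/-/EHG → run E
t=42: L0/L1/L2 = -/-/HG → run H
t=43: L0/L1/L2 = -/-/HG → run H
t=44: L0/L1/L2 = -/-/G → run G
t=45: (idle)
t=46: (idle)
t=47: (idle)
t=48: (idle)
t=49: (idle)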